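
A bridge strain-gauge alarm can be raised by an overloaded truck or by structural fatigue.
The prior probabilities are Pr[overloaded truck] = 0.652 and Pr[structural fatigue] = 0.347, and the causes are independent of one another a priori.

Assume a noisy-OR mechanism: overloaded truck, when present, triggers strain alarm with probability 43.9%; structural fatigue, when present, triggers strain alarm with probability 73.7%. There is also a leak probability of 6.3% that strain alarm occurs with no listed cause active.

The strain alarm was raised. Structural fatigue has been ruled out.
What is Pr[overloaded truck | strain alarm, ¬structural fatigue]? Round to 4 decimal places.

Pr[overloaded truck | strain alarm, ¬structural fatigue] ≈ 0.9338

Under noisy-OR, P(strain alarm | causes) = 1 − (1−0.063)·∏(1−qᵢ) over the active causes.
P(strain alarm | ¬structural fatigue) = 0.063*0.348 + 0.474343*0.652 = 0.021924 + 0.309272 = 0.331196
Of this, 0.309272 comes from 0.474343*0.652 (the overloaded truck=true cases).
So P(overloaded truck | strain alarm, ¬structural fatigue) = 0.309272/0.331196 ≈ 0.9338.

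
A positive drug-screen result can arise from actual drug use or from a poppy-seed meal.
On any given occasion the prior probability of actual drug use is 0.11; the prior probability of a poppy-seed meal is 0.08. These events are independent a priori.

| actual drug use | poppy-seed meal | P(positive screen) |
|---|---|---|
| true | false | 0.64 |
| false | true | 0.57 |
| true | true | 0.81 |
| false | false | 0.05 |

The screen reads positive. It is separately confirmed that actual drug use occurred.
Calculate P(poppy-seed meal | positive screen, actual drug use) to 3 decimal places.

P(poppy-seed meal | positive screen, actual drug use) ≈ 0.099

By total probability over both values of poppy-seed meal:
  P(positive screen | actual drug use) = 0.64·0.92 + 0.81·0.08
        = 0.588800 + 0.064800 = 0.653600
Configurations with poppy-seed meal contribute 0.064800, so
  P(poppy-seed meal | positive screen, actual drug use) = 0.064800 / 0.653600 ≈ 0.099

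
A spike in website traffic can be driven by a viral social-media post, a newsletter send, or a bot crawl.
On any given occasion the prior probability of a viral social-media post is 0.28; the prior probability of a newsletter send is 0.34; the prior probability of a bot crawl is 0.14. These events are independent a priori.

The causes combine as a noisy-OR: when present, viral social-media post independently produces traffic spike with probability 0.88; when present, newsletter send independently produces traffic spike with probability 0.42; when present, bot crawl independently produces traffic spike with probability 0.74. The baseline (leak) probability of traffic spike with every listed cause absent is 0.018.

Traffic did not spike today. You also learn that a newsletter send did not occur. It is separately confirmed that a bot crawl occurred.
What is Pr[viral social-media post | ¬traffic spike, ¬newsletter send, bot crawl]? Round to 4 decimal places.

Pr[viral social-media post | ¬traffic spike, ¬newsletter send, bot crawl] ≈ 0.0446

Under noisy-OR, P(traffic spike | causes) = 1 − (1−0.018)·∏(1−qᵢ) over the active causes.
Numerator (weight on configurations with viral social-media post): 0.030638·0.28 = 0.008579
Denominator P(¬traffic spike | ¬newsletter send, bot crawl): 0.25532·0.72 + 0.030638·0.28 = 0.192409
P(viral social-media post | ¬traffic spike, ¬newsletter send, bot crawl) = 0.008579/0.192409 ≈ 0.0446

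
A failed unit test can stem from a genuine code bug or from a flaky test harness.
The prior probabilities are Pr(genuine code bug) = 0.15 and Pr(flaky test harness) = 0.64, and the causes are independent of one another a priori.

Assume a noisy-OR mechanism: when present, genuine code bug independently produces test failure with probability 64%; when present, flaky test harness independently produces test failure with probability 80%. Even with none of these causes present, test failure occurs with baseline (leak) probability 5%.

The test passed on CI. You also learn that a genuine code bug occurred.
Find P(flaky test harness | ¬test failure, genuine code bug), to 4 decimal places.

P(flaky test harness | ¬test failure, genuine code bug) ≈ 0.2623

Under noisy-OR, P(test failure | causes) = 1 − (1−0.05)·∏(1−qᵢ) over the active causes.
Numerator (weight on configurations with flaky test harness): 0.0684·0.64 = 0.043776
Denominator P(¬test failure | genuine code bug): 0.342·0.36 + 0.0684·0.64 = 0.166896
Posterior = 0.043776 / 0.166896 ≈ 0.2623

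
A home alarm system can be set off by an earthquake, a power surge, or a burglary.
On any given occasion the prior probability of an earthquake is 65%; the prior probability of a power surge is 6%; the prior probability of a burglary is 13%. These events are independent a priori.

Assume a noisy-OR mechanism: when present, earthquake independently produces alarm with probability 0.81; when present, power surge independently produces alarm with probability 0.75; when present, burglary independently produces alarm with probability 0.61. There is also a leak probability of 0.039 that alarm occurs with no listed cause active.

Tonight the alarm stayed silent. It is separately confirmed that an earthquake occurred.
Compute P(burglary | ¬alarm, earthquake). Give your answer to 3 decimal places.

Under noisy-OR, P(alarm | causes) = 1 − (1−0.039)·∏(1−qᵢ) over the active causes.
Weight on burglary=true, given the evidence: 0.008702 + 0.000139 = 0.008841
Denominator P(¬alarm | earthquake): 0.18259·0.94·0.87 + 0.07121·0.94·0.13 + 0.045647·0.06·0.87 + 0.017803·0.06·0.13 = 0.160546
Posterior = 0.008841 / 0.160546 ≈ 0.055

P(burglary | ¬alarm, earthquake) ≈ 0.055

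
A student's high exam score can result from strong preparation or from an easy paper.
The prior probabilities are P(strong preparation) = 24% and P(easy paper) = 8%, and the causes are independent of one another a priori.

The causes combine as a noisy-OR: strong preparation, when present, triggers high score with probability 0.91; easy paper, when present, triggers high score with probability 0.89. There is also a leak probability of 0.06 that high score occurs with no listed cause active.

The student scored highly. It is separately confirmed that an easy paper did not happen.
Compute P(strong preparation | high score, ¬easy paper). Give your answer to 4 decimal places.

P(strong preparation | high score, ¬easy paper) ≈ 0.8281

Under noisy-OR, P(high score | causes) = 1 − (1−0.06)·∏(1−qᵢ) over the active causes.
P(high score | ¬easy paper) = 0.06*0.76 + 0.9154*0.24 = 0.045600 + 0.219696 = 0.265296
Restricting to configurations with strong preparation present: 0.9154*0.24 = 0.219696.
Hence the posterior is 0.219696/0.265296 ≈ 0.8281.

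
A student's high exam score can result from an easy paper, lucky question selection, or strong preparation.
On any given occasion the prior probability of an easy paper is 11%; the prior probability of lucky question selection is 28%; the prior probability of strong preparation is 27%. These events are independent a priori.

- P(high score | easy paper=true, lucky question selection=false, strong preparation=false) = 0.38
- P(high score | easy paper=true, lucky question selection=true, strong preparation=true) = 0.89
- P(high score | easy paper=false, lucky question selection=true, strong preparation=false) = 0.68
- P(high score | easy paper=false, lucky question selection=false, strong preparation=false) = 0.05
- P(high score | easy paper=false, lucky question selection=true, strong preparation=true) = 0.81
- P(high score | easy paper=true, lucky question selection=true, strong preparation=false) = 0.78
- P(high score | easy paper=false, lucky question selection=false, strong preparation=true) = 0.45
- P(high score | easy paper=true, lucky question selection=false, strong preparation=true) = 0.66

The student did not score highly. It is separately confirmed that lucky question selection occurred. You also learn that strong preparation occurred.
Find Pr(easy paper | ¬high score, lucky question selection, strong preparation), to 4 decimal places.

Pr(easy paper | ¬high score, lucky question selection, strong preparation) ≈ 0.0668

By total probability over both values of easy paper:
  P(¬high score | lucky question selection, strong preparation) = 0.19×0.89 + 0.11×0.11
        = 0.169100 + 0.012100 = 0.181200
Configurations with easy paper contribute 0.012100, so
  P(easy paper | ¬high score, lucky question selection, strong preparation) = 0.012100 / 0.181200 ≈ 0.0668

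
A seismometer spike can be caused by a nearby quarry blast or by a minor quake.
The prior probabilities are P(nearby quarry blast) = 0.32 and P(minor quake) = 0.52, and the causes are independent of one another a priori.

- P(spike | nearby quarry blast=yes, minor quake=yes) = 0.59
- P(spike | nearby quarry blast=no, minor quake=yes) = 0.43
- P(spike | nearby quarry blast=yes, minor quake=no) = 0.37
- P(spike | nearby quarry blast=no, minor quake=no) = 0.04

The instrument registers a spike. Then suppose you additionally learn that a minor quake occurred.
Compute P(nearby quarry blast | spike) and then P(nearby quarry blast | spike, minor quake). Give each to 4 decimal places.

For the numerator, keep only nearby quarry blast=true terms: 0.056832 + 0.098176 = 0.155008
The normalizing constant is 0.04·0.68·0.48 + 0.43·0.68·0.52 + 0.37·0.32·0.48 + 0.59·0.32·0.52 = 0.320112
Posterior = 0.155008 / 0.320112 ≈ 0.4842

With the extra evidence:
For the numerator, keep only nearby quarry blast=true terms: 0.59*0.32 = 0.188800
The normalizing constant is 0.43*0.68 + 0.59*0.32 = 0.481200
Posterior = 0.188800 / 0.481200 ≈ 0.3924
This is intercausal reasoning (explaining away): once minor quake accounts for the spike, nearby quarry blast becomes less likely.

P(nearby quarry blast | spike) ≈ 0.4842; P(nearby quarry blast | spike, minor quake) ≈ 0.3924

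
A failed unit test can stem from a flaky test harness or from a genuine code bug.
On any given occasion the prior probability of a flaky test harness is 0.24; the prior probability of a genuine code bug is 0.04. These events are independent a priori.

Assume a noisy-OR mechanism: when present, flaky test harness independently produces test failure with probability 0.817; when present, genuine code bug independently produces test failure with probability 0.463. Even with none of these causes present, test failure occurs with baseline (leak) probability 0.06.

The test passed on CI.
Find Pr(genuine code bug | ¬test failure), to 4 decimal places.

Pr(genuine code bug | ¬test failure) ≈ 0.0219

Under noisy-OR, P(test failure | causes) = 1 − (1−0.06)·∏(1−qᵢ) over the active causes.
P(¬test failure) = 0.94×0.76×0.96 + 0.50478×0.76×0.04 + 0.17202×0.24×0.96 + 0.092375×0.24×0.04 = 0.685824 + 0.015345 + 0.039633 + 0.000887 = 0.741689
The genuine code bug-present share is 0.015345 + 0.000887 = 0.016232.
Hence the posterior is 0.016232/0.741689 ≈ 0.0219.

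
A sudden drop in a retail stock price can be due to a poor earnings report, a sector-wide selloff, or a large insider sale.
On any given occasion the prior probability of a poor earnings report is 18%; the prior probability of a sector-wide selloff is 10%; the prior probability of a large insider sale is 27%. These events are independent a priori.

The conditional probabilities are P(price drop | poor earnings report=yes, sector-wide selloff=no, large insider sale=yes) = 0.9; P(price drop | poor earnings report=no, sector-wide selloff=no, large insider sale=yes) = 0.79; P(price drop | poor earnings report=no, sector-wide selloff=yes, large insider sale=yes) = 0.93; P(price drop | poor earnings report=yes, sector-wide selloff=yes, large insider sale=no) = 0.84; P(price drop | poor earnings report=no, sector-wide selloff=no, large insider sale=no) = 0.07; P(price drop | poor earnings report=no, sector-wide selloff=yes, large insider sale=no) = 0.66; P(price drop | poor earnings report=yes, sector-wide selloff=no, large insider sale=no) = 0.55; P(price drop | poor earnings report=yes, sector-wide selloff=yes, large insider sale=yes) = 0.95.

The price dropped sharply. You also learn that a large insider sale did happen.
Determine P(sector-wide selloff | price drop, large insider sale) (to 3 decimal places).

P(sector-wide selloff | price drop, large insider sale) ≈ 0.114

Enumerate the 4 (poor earnings report, sector-wide selloff) configurations and weight by the priors:
  P(price drop | large insider sale) = 0.79*0.82*0.9 + 0.93*0.82*0.1 + 0.9*0.18*0.9 + 0.95*0.18*0.1
        = 0.583020 + 0.076260 + 0.145800 + 0.017100 = 0.822180
The terms with sector-wide selloff present sum to 0.093360, so
  P(sector-wide selloff | price drop, large insider sale) = 0.093360 / 0.822180 ≈ 0.114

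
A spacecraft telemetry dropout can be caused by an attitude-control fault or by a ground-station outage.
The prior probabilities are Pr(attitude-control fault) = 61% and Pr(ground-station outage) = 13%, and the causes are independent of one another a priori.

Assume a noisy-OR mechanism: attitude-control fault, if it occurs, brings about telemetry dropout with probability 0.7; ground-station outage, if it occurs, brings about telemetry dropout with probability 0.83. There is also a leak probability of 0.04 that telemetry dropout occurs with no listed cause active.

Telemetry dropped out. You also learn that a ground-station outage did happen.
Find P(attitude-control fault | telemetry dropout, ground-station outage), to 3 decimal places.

Under noisy-OR, P(telemetry dropout | causes) = 1 − (1−0.04)·∏(1−qᵢ) over the active causes.
P(telemetry dropout | ground-station outage) = 0.8368·0.39 + 0.95104·0.61 = 0.326352 + 0.580134 = 0.906486
The attitude-control fault-present share is 0.95104·0.61 = 0.580134.
So P(attitude-control fault | telemetry dropout, ground-station outage) = 0.580134/0.906486 ≈ 0.640.

P(attitude-control fault | telemetry dropout, ground-station outage) ≈ 0.640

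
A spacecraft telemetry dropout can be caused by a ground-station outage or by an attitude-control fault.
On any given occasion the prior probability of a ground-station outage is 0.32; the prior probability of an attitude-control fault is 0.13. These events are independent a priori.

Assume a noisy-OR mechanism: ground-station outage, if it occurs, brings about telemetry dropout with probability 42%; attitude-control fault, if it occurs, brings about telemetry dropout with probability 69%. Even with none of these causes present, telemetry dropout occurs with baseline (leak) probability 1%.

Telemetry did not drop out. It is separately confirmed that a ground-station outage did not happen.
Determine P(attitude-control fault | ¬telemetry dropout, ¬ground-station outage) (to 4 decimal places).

P(attitude-control fault | ¬telemetry dropout, ¬ground-station outage) ≈ 0.0443

Under noisy-OR, P(telemetry dropout | causes) = 1 − (1−0.01)·∏(1−qᵢ) over the active causes.
P(¬telemetry dropout | ¬ground-station outage) = 0.99×0.87 + 0.3069×0.13 = 0.861300 + 0.039897 = 0.901197
Of this, 0.039897 comes from 0.3069×0.13 (the attitude-control fault=true cases).
P(attitude-control fault | ¬telemetry dropout, ¬ground-station outage) = 0.039897 / 0.901197 ≈ 0.0443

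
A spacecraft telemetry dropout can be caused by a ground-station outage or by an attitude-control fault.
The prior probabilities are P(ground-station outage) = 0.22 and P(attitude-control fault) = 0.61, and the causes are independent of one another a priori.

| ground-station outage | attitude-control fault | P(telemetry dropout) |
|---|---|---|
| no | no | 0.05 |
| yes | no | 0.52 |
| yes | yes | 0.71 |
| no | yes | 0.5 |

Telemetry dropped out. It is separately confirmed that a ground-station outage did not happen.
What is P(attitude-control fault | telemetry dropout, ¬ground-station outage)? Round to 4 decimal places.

P(telemetry dropout | ¬ground-station outage) = 0.05·0.39 + 0.5·0.61 = 0.019500 + 0.305000 = 0.324500
Of this, 0.305000 comes from 0.5·0.61 (the attitude-control fault=true cases).
P(attitude-control fault | telemetry dropout, ¬ground-station outage) = 0.305000 / 0.324500 ≈ 0.9399

P(attitude-control fault | telemetry dropout, ¬ground-station outage) ≈ 0.9399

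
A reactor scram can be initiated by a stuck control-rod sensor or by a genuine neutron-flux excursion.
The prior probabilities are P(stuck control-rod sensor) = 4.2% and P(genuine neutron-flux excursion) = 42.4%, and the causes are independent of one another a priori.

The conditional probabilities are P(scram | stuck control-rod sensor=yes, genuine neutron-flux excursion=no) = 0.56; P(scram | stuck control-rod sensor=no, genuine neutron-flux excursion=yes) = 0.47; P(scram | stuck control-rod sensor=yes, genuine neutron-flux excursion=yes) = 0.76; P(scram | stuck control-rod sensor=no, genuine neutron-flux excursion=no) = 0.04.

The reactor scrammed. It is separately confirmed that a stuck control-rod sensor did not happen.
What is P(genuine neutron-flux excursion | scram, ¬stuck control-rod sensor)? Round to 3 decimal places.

For the numerator, keep only genuine neutron-flux excursion=true terms: 0.47*0.424 = 0.199280
The normalizing constant is 0.04*0.576 + 0.47*0.424 = 0.222320
P(genuine neutron-flux excursion | scram, ¬stuck control-rod sensor) = 0.199280/0.222320 ≈ 0.896

P(genuine neutron-flux excursion | scram, ¬stuck control-rod sensor) ≈ 0.896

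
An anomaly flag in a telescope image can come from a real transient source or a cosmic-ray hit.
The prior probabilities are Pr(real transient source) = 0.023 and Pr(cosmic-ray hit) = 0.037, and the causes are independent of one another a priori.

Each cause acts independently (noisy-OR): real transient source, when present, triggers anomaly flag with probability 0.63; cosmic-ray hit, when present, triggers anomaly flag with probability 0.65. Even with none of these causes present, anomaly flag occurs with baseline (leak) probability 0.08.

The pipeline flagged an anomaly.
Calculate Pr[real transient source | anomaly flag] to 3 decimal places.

Under noisy-OR, P(anomaly flag | causes) = 1 − (1−0.08)·∏(1−qᵢ) over the active causes.
P(anomaly flag) = 0.08·0.977·0.963 + 0.678·0.977·0.037 + 0.6596·0.023·0.963 + 0.88086·0.023·0.037 = 0.075268 + 0.024509 + 0.014609 + 0.000750 = 0.115136
The real transient source-present share is 0.014609 + 0.000750 = 0.015359.
So P(real transient source | anomaly flag) = 0.015359/0.115136 ≈ 0.133.

Pr[real transient source | anomaly flag] ≈ 0.133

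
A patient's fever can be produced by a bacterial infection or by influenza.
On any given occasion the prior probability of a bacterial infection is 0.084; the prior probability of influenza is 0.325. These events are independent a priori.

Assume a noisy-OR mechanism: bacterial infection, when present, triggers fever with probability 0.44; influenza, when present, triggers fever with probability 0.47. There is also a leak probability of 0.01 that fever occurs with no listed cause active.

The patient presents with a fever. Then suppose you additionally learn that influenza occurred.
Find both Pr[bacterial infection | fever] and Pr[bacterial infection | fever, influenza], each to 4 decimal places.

Under noisy-OR, P(fever | causes) = 1 − (1−0.01)·∏(1−qᵢ) over the active causes.
By total probability over the 4 (bacterial infection, influenza) configurations:
  P(fever) = 0.01×0.916×0.675 + 0.4753×0.916×0.325 + 0.4456×0.084×0.675 + 0.706168×0.084×0.325
        = 0.006183 + 0.141497 + 0.025266 + 0.019278 = 0.192224
The terms with bacterial infection present sum to 0.044544, so
  P(bacterial infection | fever) = 0.044544 / 0.192224 ≈ 0.2317

Now condition on the additional information:
Enumerate both values of bacterial infection and weight by the priors:
  P(fever | influenza) = 0.4753*0.916 + 0.706168*0.084
        = 0.435375 + 0.059318 = 0.494693
Keeping only the bacterial infection-present terms gives 0.059318, so
  P(bacterial infection | fever, influenza) = 0.059318 / 0.494693 ≈ 0.1199
Conditioning on influenza lowers the posterior on bacterial infection: the classic explaining-away effect in a common-effect structure.

Pr[bacterial infection | fever] ≈ 0.2317; Pr[bacterial infection | fever, influenza] ≈ 0.1199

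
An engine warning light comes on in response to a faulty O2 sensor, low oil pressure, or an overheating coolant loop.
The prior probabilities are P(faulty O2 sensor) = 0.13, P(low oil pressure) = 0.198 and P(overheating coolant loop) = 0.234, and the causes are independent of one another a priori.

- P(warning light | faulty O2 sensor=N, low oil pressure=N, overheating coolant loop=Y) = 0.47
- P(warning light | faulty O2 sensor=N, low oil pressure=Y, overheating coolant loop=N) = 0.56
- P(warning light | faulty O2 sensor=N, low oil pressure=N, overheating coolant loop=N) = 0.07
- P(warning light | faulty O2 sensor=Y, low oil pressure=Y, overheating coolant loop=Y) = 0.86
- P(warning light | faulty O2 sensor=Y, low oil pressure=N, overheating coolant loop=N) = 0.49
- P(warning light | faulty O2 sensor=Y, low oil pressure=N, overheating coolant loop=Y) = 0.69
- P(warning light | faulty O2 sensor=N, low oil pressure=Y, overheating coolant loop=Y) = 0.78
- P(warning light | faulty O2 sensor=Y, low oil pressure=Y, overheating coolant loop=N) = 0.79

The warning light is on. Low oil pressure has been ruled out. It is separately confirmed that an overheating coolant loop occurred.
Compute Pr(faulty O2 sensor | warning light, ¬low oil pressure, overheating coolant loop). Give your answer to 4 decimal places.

P(warning light | ¬low oil pressure, overheating coolant loop) = 0.47·0.87 + 0.69·0.13 = 0.408900 + 0.089700 = 0.498600
Restricting to configurations with faulty O2 sensor present: 0.69·0.13 = 0.089700.
Hence the posterior is 0.089700/0.498600 ≈ 0.1799.

Pr(faulty O2 sensor | warning light, ¬low oil pressure, overheating coolant loop) ≈ 0.1799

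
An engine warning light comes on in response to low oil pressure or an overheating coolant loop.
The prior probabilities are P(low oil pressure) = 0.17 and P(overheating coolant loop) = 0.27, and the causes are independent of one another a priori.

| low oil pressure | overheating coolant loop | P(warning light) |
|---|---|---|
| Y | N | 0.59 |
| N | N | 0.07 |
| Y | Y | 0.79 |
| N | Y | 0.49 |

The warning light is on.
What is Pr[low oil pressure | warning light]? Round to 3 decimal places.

Weight on low oil pressure=true, given the evidence: 0.073219 + 0.036261 = 0.109480
The normalizing constant is 0.07*0.83*0.73 + 0.49*0.83*0.27 + 0.59*0.17*0.73 + 0.79*0.17*0.27 = 0.261702
Posterior = 0.109480 / 0.261702 ≈ 0.418

Pr[low oil pressure | warning light] ≈ 0.418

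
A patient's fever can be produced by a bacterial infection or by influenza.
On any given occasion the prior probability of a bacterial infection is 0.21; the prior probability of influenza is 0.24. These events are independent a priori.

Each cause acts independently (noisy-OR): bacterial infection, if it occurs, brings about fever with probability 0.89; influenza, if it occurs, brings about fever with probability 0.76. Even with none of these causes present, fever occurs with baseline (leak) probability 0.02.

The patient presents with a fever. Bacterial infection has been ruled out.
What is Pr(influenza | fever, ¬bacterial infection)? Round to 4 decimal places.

Pr(influenza | fever, ¬bacterial infection) ≈ 0.9235

Under noisy-OR, P(fever | causes) = 1 − (1−0.02)·∏(1−qᵢ) over the active causes.
Numerator (weight on configurations with influenza): 0.7648×0.24 = 0.183552
Normalizer over all consistent configurations: 0.02×0.76 + 0.7648×0.24 = 0.198752
Posterior = 0.183552 / 0.198752 ≈ 0.9235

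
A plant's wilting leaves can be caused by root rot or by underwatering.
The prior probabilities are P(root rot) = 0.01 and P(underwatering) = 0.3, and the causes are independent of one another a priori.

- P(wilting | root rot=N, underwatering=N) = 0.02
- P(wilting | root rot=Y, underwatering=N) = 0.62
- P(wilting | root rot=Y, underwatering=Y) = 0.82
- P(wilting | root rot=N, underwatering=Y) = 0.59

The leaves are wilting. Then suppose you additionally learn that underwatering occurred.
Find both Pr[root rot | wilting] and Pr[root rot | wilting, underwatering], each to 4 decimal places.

P(wilting) = 0.02×0.99×0.7 + 0.59×0.99×0.3 + 0.62×0.01×0.7 + 0.82×0.01×0.3 = 0.013860 + 0.175230 + 0.004340 + 0.002460 = 0.195890
Restricting to configurations with root rot present: 0.004340 + 0.002460 = 0.006800.
P(root rot | wilting) = 0.006800 / 0.195890 ≈ 0.0347

Now also conditioning on underwatering=true:
P(wilting | underwatering) = 0.59×0.99 + 0.82×0.01 = 0.584100 + 0.008200 = 0.592300
Of this, 0.008200 comes from 0.82×0.01 (the root rot=true cases).
Hence the posterior is 0.008200/0.592300 ≈ 0.0138.
Conditioning on underwatering lowers the posterior on root rot: the classic explaining-away effect in a common-effect structure.

Pr[root rot | wilting] ≈ 0.0347; Pr[root rot | wilting, underwatering] ≈ 0.0138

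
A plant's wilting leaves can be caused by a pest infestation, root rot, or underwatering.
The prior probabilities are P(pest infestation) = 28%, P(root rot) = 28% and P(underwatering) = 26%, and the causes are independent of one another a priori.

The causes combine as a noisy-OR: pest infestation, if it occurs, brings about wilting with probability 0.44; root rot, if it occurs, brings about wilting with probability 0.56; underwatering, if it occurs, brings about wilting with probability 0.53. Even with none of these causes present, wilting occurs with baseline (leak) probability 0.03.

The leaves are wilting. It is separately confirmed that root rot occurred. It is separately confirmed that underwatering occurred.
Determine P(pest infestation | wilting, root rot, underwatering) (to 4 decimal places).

P(pest infestation | wilting, root rot, underwatering) ≈ 0.3016

Under noisy-OR, P(wilting | causes) = 1 − (1−0.03)·∏(1−qᵢ) over the active causes.
Weight on pest infestation=true, given the evidence: 0.887666·0.28 = 0.248546
The normalizing constant is 0.799404·0.72 + 0.887666·0.28 = 0.824117
Posterior = 0.248546 / 0.824117 ≈ 0.3016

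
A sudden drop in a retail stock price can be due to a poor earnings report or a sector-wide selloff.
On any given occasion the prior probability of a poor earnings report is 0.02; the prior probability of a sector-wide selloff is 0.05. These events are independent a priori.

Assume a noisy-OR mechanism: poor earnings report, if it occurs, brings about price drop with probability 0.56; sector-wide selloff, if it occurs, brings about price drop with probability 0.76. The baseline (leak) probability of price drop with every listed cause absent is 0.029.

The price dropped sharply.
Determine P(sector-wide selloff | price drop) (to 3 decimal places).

P(sector-wide selloff | price drop) ≈ 0.504

Under noisy-OR, P(price drop | causes) = 1 − (1−0.029)·∏(1−qᵢ) over the active causes.
Sum P(price drop|·) weighted by the priors over the 4 (poor earnings report, sector-wide selloff) configurations:
  P(price drop) = 0.029×0.98×0.95 + 0.76696×0.98×0.05 + 0.57276×0.02×0.95 + 0.897462×0.02×0.05
        = 0.026999 + 0.037581 + 0.010882 + 0.000897 = 0.076359
Keeping only the sector-wide selloff-present terms gives 0.038478, so
  P(sector-wide selloff | price drop) = 0.038478 / 0.076359 ≈ 0.504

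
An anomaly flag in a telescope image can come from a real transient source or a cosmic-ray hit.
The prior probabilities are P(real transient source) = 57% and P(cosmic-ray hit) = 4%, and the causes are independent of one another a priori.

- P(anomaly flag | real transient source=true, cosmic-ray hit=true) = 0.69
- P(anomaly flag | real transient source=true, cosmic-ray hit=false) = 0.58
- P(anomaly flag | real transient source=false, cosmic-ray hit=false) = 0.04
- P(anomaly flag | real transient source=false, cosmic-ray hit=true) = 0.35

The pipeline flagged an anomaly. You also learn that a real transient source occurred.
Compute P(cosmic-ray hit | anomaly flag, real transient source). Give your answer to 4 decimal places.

Enumerate both values of cosmic-ray hit and weight by the priors:
  P(anomaly flag | real transient source) = 0.58×0.96 + 0.69×0.04
        = 0.556800 + 0.027600 = 0.584400
Keeping only the cosmic-ray hit-present terms gives 0.027600, so
  P(cosmic-ray hit | anomaly flag, real transient source) = 0.027600 / 0.584400 ≈ 0.0472

P(cosmic-ray hit | anomaly flag, real transient source) ≈ 0.0472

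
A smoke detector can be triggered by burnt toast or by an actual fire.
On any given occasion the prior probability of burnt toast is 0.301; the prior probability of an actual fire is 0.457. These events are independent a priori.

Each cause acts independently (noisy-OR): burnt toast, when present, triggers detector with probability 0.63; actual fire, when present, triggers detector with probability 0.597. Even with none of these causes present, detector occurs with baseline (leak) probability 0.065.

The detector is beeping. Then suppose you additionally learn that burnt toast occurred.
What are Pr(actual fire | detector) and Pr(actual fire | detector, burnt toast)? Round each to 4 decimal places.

Pr(actual fire | detector) ≈ 0.7070; Pr(actual fire | detector, burnt toast) ≈ 0.5255

Under noisy-OR, P(detector | causes) = 1 − (1−0.065)·∏(1−qᵢ) over the active causes.
Numerator (weight on configurations with actual fire): 0.199075 + 0.118379 = 0.317454
Normalizer over all consistent configurations: 0.065*0.699*0.543 + 0.623195*0.699*0.457 + 0.65405*0.301*0.543 + 0.860582*0.301*0.457 = 0.449025
P(actual fire | detector) = 0.317454/0.449025 ≈ 0.7070

Now condition on the additional information:
Numerator (weight on configurations with actual fire): 0.860582×0.457 = 0.393286
Normalizer over all consistent configurations: 0.65405×0.543 + 0.860582×0.457 = 0.748435
Posterior = 0.393286 / 0.748435 ≈ 0.5255
This is intercausal reasoning (explaining away): once burnt toast accounts for the detector, actual fire becomes less likely.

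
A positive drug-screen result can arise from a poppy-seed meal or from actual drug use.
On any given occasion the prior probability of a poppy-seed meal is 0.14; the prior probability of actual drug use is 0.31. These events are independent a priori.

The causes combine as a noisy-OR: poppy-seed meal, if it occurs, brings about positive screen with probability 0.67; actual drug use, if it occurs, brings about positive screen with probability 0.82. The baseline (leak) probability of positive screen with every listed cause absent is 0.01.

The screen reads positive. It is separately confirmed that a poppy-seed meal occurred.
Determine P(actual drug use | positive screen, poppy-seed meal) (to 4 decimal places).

P(actual drug use | positive screen, poppy-seed meal) ≈ 0.3858

Under noisy-OR, P(positive screen | causes) = 1 − (1−0.01)·∏(1−qᵢ) over the active causes.
P(positive screen | poppy-seed meal) = 0.6733·0.69 + 0.941194·0.31 = 0.464577 + 0.291770 = 0.756347
Restricting to configurations with actual drug use present: 0.941194·0.31 = 0.291770.
So P(actual drug use | positive screen, poppy-seed meal) = 0.291770/0.756347 ≈ 0.3858.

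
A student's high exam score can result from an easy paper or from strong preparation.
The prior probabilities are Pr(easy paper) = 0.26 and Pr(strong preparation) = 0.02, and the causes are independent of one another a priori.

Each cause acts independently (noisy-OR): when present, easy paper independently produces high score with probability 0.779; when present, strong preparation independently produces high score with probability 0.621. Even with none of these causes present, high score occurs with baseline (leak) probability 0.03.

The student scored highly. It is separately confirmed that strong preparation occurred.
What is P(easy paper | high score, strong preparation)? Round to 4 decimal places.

P(easy paper | high score, strong preparation) ≈ 0.3380

Under noisy-OR, P(high score | causes) = 1 − (1−0.03)·∏(1−qᵢ) over the active causes.
Numerator (weight on configurations with easy paper): 0.918754*0.26 = 0.238876
The normalizing constant is 0.63237*0.74 + 0.918754*0.26 = 0.706830
Posterior = 0.238876 / 0.706830 ≈ 0.3380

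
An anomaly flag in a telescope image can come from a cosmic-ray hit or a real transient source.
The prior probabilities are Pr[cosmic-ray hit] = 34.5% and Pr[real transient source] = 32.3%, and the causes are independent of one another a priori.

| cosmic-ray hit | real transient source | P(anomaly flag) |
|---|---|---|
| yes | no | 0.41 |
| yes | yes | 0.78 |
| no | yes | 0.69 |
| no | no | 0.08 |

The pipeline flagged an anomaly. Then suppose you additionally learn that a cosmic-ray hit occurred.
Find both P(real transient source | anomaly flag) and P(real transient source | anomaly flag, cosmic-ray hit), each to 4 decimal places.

P(real transient source | anomaly flag) ≈ 0.6396; P(real transient source | anomaly flag, cosmic-ray hit) ≈ 0.4758

For the numerator, keep only real transient source=true terms: 0.145980 + 0.086919 = 0.232899
Denominator P(anomaly flag): 0.08×0.655×0.677 + 0.69×0.655×0.323 + 0.41×0.345×0.677 + 0.78×0.345×0.323 = 0.364136
P(real transient source | anomaly flag) = 0.232899/0.364136 ≈ 0.6396

Now also conditioning on cosmic-ray hit=true:
P(anomaly flag | cosmic-ray hit) = 0.41×0.677 + 0.78×0.323 = 0.277570 + 0.251940 = 0.529510
Restricting to configurations with real transient source present: 0.78×0.323 = 0.251940.
So P(real transient source | anomaly flag, cosmic-ray hit) = 0.251940/0.529510 ≈ 0.4758.
The drop from 0.6396 to 0.4758 is the explaining-away (discounting) effect.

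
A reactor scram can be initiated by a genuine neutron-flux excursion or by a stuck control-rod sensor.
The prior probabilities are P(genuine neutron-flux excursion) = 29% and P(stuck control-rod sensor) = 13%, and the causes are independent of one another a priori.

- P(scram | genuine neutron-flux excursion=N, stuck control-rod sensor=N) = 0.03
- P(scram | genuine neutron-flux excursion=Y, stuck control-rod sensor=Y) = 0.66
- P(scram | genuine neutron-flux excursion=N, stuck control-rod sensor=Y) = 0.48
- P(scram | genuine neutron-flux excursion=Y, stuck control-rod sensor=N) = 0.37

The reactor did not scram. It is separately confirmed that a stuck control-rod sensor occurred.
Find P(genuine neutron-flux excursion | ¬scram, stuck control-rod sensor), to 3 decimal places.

For the numerator, keep only genuine neutron-flux excursion=true terms: 0.34*0.29 = 0.098600
Denominator P(¬scram | stuck control-rod sensor): 0.52*0.71 + 0.34*0.29 = 0.467800
P(genuine neutron-flux excursion | ¬scram, stuck control-rod sensor) = 0.098600/0.467800 ≈ 0.211

P(genuine neutron-flux excursion | ¬scram, stuck control-rod sensor) ≈ 0.211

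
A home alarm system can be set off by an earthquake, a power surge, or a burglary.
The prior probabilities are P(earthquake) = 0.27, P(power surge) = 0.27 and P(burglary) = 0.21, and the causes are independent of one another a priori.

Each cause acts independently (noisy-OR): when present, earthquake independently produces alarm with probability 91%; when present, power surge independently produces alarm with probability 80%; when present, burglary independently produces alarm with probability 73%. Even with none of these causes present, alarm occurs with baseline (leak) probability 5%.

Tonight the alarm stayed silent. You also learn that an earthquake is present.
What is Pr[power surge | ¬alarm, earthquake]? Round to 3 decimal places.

Pr[power surge | ¬alarm, earthquake] ≈ 0.069

Under noisy-OR, P(alarm | causes) = 1 − (1−0.05)·∏(1−qᵢ) over the active causes.
P(¬alarm | earthquake) = 0.0855×0.73×0.79 + 0.023085×0.73×0.21 + 0.0171×0.27×0.79 + 0.004617×0.27×0.21 = 0.049308 + 0.003539 + 0.003647 + 0.000262 = 0.056756
The power surge-present share is 0.003647 + 0.000262 = 0.003909.
P(power surge | ¬alarm, earthquake) = 0.003909 / 0.056756 ≈ 0.069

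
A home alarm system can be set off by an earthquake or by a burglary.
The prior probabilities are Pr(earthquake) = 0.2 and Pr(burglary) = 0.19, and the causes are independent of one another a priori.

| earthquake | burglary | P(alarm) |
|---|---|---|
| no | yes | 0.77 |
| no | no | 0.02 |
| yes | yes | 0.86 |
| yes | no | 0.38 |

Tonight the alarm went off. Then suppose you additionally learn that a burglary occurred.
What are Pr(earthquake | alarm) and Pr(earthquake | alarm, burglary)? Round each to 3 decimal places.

Numerator (weight on configurations with earthquake): 0.061560 + 0.032680 = 0.094240
The normalizing constant is 0.02*0.8*0.81 + 0.77*0.8*0.19 + 0.38*0.2*0.81 + 0.86*0.2*0.19 = 0.224240
Posterior = 0.094240 / 0.224240 ≈ 0.420

With the extra evidence:
P(alarm | burglary) = 0.77×0.8 + 0.86×0.2 = 0.616000 + 0.172000 = 0.788000
Of this, 0.172000 comes from 0.86×0.2 (the earthquake=true cases).
Hence the posterior is 0.172000/0.788000 ≈ 0.218.

Pr(earthquake | alarm) ≈ 0.420; Pr(earthquake | alarm, burglary) ≈ 0.218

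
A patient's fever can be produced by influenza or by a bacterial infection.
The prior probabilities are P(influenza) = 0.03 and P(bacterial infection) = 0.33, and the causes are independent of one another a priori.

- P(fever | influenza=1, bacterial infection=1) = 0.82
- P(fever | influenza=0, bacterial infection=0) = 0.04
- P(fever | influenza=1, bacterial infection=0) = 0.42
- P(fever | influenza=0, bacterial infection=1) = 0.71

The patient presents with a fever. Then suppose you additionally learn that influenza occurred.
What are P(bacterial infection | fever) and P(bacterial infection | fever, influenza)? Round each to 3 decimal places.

Numerator (weight on configurations with bacterial infection): 0.227271 + 0.008118 = 0.235389
Normalizer over all consistent configurations: 0.04*0.97*0.67 + 0.71*0.97*0.33 + 0.42*0.03*0.67 + 0.82*0.03*0.33 = 0.269827
Posterior = 0.235389 / 0.269827 ≈ 0.872

With the extra evidence:
Weight on bacterial infection=true, given the evidence: 0.82×0.33 = 0.270600
Normalizer over all consistent configurations: 0.42×0.67 + 0.82×0.33 = 0.552000
Posterior = 0.270600 / 0.552000 ≈ 0.490
— influenza explains away the evidence for bacterial infection.

P(bacterial infection | fever) ≈ 0.872; P(bacterial infection | fever, influenza) ≈ 0.490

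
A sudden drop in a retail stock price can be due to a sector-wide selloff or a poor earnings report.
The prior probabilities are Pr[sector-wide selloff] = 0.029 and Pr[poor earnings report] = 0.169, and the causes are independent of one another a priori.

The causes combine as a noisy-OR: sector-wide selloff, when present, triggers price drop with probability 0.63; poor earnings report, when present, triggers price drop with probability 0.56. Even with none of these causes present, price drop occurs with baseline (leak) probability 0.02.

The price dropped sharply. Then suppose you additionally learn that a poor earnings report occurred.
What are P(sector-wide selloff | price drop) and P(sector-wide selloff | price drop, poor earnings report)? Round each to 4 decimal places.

Under noisy-OR, P(price drop | causes) = 1 − (1−0.02)·∏(1−qᵢ) over the active causes.
Weight on sector-wide selloff=true, given the evidence: 0.015361 + 0.004119 = 0.019480
The normalizing constant is 0.02×0.971×0.831 + 0.5688×0.971×0.169 + 0.6374×0.029×0.831 + 0.840456×0.029×0.169 = 0.128958
Posterior = 0.019480 / 0.128958 ≈ 0.1511

With the extra evidence:
Weight on sector-wide selloff=true, given the evidence: 0.840456×0.029 = 0.024373
Denominator P(price drop | poor earnings report): 0.5688×0.971 + 0.840456×0.029 = 0.576678
Posterior = 0.024373 / 0.576678 ≈ 0.0423
Conditioning on poor earnings report lowers the posterior on sector-wide selloff: the classic explaining-away effect in a common-effect structure.

P(sector-wide selloff | price drop) ≈ 0.1511; P(sector-wide selloff | price drop, poor earnings report) ≈ 0.0423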